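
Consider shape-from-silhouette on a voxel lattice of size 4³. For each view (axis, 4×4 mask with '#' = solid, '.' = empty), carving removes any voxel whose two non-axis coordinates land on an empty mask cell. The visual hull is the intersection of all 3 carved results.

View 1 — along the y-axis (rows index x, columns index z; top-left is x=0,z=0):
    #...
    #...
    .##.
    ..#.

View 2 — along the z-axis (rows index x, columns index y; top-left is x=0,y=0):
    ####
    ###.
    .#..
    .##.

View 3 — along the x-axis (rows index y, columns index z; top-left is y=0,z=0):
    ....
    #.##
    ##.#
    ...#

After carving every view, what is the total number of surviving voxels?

6 voxels

start: 4×4×4 = 64 voxels
V1 y: intersect with XZ mask (5 set) -- 20 left
V2 z: intersect with XY mask (10 set) -- 11 left
V3 x: intersect with YZ mask (7 set) -- 6 left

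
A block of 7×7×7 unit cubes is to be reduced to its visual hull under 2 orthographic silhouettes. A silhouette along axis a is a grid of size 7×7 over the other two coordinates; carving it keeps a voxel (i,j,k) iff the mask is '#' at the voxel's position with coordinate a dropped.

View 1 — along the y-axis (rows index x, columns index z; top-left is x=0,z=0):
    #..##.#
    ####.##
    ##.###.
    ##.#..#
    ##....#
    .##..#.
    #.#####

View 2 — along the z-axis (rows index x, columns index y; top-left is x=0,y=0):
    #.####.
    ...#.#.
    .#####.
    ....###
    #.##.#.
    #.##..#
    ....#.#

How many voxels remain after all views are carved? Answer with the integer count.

105 voxels

start: 7×7×7 = 343 voxels
after view 1 [y-axis, 31 of 49 cells solid] → remaining = 217
after view 2 [z-axis, 25 of 49 cells solid] → remaining = 105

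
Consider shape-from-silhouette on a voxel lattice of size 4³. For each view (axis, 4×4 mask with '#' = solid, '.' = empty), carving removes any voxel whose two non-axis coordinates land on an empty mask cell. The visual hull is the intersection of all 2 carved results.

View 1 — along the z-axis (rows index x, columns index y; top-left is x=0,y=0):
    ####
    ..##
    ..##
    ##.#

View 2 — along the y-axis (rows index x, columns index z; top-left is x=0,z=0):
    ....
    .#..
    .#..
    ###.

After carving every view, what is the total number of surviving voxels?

start: 4×4×4 = 64 voxels
  1. axis=2 (XY plane), |mask|=11  ⇒  voxels=44
  2. axis=1 (XZ plane), |mask|=5  ⇒  voxels=13

voxel count = 13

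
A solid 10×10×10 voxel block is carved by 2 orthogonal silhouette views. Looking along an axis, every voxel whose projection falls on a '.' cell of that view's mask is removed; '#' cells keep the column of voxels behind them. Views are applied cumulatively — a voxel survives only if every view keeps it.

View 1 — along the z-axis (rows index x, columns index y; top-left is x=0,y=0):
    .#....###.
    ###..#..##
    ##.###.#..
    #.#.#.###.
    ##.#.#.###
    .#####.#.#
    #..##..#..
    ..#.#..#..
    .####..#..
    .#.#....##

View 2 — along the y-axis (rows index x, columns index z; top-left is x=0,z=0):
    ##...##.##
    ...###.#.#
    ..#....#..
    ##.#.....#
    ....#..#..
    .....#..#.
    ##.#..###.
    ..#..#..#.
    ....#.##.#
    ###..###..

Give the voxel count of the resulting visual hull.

initial block: 10^3 = 1000
V1 z: intersect with XY mask (52 set) -- 520 left
V2 y: intersect with XZ mask (40 set) -- 195 left

|visual hull| = 195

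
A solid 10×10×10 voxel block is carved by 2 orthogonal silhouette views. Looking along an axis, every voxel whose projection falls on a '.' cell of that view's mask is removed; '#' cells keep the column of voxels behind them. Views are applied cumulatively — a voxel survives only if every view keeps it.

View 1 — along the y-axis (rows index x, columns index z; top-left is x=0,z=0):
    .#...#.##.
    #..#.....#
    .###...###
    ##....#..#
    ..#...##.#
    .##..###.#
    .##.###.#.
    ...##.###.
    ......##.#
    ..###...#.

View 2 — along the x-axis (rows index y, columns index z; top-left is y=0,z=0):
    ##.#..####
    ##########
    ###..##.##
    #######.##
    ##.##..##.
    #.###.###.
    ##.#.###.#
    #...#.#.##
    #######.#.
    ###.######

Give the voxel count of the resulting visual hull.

|visual hull| = 334

start: 10×10×10 = 1000 voxels
step 1: project along y, AND mask (45/100) → |grid| = 450
step 2: project along x, AND mask (75/100) → |grid| = 334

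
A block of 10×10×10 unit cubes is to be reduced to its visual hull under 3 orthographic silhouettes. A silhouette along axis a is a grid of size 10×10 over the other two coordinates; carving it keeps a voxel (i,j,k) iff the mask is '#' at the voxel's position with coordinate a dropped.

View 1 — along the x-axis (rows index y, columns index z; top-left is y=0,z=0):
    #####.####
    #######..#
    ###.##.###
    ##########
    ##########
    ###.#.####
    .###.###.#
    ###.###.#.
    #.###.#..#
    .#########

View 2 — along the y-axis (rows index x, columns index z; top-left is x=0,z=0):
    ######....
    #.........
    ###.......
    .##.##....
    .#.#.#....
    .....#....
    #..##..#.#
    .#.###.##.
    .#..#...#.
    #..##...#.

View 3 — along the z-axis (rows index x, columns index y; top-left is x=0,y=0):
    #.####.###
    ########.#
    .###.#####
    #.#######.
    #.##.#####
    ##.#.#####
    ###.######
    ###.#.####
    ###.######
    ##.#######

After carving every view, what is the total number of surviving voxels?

voxel count = 238

initial block: 10^3 = 1000
after view 1 [x-axis, 82 of 100 cells solid] → remaining = 820
after view 2 [y-axis, 36 of 100 cells solid] → remaining = 292
after view 3 [z-axis, 84 of 100 cells solid] → remaining = 238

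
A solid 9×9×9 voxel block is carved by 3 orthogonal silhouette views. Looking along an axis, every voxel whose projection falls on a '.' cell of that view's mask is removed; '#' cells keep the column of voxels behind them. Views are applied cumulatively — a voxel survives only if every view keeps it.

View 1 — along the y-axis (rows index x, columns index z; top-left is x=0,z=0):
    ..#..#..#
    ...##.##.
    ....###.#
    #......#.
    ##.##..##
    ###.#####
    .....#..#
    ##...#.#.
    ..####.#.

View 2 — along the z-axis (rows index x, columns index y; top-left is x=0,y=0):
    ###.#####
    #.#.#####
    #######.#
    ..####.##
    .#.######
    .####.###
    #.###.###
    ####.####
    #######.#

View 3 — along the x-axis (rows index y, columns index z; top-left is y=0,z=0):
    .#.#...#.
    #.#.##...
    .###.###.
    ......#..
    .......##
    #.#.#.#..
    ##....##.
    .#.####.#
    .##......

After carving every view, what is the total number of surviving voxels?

103 voxels

initial block: 9^3 = 729
after view 1 [y-axis, 38 of 81 cells solid] → remaining = 342
after view 2 [z-axis, 66 of 81 cells solid] → remaining = 280
after view 3 [x-axis, 32 of 81 cells solid] → remaining = 103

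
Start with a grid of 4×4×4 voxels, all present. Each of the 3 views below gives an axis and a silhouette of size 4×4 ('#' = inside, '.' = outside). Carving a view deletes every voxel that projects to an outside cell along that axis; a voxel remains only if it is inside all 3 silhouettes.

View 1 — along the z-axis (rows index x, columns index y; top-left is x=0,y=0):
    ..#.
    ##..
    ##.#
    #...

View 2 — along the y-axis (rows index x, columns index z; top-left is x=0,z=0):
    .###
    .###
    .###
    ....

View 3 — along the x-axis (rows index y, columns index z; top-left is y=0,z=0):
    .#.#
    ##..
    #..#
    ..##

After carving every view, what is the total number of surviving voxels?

before carving: 64 voxels (4×4×4)
  1. axis=2 (XY plane), |mask|=7  ⇒  voxels=28
  2. axis=1 (XZ plane), |mask|=9  ⇒  voxels=18
  3. axis=0 (YZ plane), |mask|=8  ⇒  voxels=9

remaining voxels: 9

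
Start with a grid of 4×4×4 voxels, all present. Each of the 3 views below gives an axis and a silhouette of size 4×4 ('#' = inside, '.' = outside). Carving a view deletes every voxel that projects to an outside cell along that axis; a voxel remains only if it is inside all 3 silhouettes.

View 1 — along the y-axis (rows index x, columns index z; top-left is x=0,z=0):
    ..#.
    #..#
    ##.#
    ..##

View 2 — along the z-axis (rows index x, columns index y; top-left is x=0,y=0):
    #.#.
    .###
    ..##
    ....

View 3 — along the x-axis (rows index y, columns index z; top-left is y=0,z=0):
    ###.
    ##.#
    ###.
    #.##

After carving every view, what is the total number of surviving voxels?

11 voxels

start: 4×4×4 = 64 voxels
carve view 1 (along y, XZ-mask fill 8/16): 32 voxels remain
carve view 2 (along z, XY-mask fill 7/16): 14 voxels remain
carve view 3 (along x, YZ-mask fill 12/16): 11 voxels remain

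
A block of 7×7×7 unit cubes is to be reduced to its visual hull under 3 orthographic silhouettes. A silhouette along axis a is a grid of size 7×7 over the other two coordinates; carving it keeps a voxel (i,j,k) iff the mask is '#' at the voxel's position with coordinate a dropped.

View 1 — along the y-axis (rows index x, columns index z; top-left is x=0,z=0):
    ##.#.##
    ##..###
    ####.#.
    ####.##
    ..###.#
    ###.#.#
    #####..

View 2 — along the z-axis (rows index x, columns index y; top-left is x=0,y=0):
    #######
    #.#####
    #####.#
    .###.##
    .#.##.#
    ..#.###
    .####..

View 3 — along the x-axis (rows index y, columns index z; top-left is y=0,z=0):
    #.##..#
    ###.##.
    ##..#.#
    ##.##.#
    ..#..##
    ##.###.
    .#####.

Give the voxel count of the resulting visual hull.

remaining voxels: 112

before carving: 343 voxels (7×7×7)
after view 1 [y-axis, 35 of 49 cells solid] → remaining = 245
after view 2 [z-axis, 36 of 49 cells solid] → remaining = 181
after view 3 [x-axis, 31 of 49 cells solid] → remaining = 112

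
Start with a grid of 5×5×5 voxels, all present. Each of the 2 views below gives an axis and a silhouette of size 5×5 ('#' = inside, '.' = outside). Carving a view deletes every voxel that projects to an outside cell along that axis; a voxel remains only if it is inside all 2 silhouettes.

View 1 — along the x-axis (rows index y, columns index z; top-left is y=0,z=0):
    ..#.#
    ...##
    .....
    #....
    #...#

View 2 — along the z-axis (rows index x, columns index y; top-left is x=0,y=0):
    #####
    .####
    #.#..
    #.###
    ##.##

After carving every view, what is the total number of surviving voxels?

voxel count = 26

start: 5×5×5 = 125 voxels
step 1: project along x, AND mask (7/25) → |grid| = 35
step 2: project along z, AND mask (19/25) → |grid| = 26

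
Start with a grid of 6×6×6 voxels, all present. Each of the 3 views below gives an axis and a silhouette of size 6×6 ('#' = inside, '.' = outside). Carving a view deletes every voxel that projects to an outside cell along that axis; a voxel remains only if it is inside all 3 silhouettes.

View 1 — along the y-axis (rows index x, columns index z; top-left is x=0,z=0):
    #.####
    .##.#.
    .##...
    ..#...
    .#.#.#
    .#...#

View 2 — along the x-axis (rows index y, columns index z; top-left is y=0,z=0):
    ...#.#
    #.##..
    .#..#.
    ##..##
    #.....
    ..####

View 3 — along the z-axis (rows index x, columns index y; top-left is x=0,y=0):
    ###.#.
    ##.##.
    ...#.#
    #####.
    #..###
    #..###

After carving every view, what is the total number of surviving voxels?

23 voxels

start: 6×6×6 = 216 voxels
  1. axis=1 (XZ plane), |mask|=16  ⇒  voxels=96
  2. axis=0 (YZ plane), |mask|=16  ⇒  voxels=40
  3. axis=2 (XY plane), |mask|=23  ⇒  voxels=23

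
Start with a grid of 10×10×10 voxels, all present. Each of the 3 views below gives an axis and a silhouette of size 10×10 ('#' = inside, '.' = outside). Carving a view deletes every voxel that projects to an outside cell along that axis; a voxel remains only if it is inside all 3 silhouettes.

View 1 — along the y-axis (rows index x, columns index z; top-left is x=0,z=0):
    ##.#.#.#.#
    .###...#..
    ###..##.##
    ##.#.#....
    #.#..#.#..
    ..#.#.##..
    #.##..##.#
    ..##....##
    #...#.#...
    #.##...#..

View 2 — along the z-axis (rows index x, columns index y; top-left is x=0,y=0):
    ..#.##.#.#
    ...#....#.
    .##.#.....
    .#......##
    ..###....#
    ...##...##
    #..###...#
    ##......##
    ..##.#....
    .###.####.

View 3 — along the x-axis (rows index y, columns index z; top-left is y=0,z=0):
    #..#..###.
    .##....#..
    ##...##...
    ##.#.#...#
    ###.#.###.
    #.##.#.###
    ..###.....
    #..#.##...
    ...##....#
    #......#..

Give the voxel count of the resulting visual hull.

initial block: 10^3 = 1000
  1. axis=1 (XZ plane), |mask|=46  ⇒  voxels=460
  2. axis=2 (XY plane), |mask|=40  ⇒  voxels=186
  3. axis=0 (YZ plane), |mask|=43  ⇒  voxels=89

|visual hull| = 89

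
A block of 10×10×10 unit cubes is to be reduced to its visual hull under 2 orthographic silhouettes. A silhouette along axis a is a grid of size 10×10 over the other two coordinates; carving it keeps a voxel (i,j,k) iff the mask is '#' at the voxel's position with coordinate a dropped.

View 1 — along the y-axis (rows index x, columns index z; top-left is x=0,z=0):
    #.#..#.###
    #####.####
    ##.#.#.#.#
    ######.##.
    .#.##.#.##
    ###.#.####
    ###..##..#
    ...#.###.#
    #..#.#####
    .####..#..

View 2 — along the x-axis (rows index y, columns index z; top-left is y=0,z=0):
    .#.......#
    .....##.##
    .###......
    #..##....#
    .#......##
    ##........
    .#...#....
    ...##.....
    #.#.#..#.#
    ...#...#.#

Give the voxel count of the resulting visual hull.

before carving: 1000 voxels (10×10×10)
[1] y-view keeps 66 columns → grid now 660
[2] x-view keeps 30 columns → grid now 205

voxel count = 205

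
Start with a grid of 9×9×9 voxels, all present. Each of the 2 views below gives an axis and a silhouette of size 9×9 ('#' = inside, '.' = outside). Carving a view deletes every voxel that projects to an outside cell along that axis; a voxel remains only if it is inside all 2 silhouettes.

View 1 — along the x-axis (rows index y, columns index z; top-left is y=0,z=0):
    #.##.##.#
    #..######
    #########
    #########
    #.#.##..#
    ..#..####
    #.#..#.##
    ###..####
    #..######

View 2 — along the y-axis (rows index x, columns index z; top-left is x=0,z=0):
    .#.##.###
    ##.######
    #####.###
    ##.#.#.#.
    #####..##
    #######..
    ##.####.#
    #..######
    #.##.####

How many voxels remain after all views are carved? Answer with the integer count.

voxel count = 408

full grid |V| = 729
V1 x: intersect with YZ mask (60 set) -- 540 left
V2 y: intersect with XZ mask (62 set) -- 408 left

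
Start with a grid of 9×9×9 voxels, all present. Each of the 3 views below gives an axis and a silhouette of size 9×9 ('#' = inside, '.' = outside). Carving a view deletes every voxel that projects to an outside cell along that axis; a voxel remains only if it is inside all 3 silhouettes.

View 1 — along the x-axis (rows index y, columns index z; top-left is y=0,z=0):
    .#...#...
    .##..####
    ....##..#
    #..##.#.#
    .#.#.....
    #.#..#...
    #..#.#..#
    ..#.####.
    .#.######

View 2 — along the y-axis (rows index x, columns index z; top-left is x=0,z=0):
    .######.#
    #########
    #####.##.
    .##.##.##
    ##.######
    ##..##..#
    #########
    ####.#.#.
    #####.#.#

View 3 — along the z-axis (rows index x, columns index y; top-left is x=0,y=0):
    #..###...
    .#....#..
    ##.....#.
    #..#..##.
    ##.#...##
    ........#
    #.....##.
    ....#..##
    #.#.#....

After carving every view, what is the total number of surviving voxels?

before carving: 729 voxels (9×9×9)
  1. axis=0 (YZ plane), |mask|=37  ⇒  voxels=333
  2. axis=1 (XZ plane), |mask|=64  ⇒  voxels=264
  3. axis=2 (XY plane), |mask|=28  ⇒  voxels=91

|visual hull| = 91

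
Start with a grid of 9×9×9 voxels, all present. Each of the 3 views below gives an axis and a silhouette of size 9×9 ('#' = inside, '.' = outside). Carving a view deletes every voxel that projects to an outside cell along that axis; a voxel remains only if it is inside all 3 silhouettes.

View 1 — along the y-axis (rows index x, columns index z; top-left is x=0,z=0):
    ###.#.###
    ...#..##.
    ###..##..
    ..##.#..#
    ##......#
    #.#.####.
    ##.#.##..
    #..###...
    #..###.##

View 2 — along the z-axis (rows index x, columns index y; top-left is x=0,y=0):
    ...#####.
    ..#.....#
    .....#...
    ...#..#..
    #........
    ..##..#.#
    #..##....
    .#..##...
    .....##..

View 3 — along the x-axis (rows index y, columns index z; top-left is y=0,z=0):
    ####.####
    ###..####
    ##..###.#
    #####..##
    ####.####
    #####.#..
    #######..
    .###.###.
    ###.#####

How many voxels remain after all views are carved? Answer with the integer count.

|visual hull| = 89

initial block: 9^3 = 729
after view 1 [y-axis, 43 of 81 cells solid] → remaining = 387
after view 2 [z-axis, 23 of 81 cells solid] → remaining = 120
after view 3 [x-axis, 63 of 81 cells solid] → remaining = 89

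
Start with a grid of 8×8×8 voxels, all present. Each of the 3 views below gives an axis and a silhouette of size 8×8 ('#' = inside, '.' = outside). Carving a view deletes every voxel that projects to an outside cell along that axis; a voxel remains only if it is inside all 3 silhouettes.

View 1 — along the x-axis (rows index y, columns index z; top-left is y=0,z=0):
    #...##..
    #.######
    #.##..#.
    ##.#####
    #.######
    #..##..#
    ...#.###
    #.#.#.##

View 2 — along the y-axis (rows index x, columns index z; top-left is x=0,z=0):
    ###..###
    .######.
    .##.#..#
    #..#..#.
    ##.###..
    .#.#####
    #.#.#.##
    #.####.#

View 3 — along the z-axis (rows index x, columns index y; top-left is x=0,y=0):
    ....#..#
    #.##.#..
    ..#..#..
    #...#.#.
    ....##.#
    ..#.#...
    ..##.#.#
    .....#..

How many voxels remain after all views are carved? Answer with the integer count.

initial block: 8^3 = 512
carve view 1 (along x, YZ-mask fill 41/64): 328 voxels remain
carve view 2 (along y, XZ-mask fill 41/64): 211 voxels remain
carve view 3 (along z, XY-mask fill 21/64): 65 voxels remain

|visual hull| = 65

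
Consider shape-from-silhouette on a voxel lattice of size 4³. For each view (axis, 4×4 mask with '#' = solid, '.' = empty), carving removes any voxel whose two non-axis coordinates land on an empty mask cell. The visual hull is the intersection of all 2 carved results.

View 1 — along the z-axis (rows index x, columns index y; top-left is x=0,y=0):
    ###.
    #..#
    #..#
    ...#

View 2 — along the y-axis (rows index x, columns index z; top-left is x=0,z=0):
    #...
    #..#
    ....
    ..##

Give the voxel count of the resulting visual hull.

voxel count = 9

before carving: 64 voxels (4×4×4)
V1 z: intersect with XY mask (8 set) -- 32 left
V2 y: intersect with XZ mask (5 set) -- 9 left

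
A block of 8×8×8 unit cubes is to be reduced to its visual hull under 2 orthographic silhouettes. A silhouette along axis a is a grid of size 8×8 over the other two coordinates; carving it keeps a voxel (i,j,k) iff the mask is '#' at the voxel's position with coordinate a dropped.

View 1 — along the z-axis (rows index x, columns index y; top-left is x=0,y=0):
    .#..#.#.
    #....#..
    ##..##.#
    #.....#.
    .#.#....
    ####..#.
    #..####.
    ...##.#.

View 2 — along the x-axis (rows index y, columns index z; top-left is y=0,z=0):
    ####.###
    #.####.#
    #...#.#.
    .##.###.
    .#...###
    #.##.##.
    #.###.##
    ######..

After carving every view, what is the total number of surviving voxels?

full grid |V| = 512
[1] z-view keeps 27 columns → grid now 216
[2] x-view keeps 42 columns → grid now 149

voxel count = 149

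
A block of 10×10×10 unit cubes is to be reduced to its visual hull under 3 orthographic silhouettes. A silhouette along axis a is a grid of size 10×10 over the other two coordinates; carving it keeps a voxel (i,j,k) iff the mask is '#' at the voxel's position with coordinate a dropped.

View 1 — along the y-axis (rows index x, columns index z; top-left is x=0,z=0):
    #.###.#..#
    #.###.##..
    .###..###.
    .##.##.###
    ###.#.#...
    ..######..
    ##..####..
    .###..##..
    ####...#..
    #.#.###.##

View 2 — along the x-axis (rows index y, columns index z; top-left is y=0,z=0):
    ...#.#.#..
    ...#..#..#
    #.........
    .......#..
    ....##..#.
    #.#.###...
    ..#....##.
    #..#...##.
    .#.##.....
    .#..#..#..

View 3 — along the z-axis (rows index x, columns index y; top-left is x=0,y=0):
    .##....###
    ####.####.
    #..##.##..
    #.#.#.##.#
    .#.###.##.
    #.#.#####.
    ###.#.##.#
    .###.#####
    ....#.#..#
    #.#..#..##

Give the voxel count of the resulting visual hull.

111 voxels

start: 10×10×10 = 1000 voxels
  1. axis=1 (XZ plane), |mask|=59  ⇒  voxels=590
  2. axis=0 (YZ plane), |mask|=29  ⇒  voxels=175
  3. axis=2 (XY plane), |mask|=60  ⇒  voxels=111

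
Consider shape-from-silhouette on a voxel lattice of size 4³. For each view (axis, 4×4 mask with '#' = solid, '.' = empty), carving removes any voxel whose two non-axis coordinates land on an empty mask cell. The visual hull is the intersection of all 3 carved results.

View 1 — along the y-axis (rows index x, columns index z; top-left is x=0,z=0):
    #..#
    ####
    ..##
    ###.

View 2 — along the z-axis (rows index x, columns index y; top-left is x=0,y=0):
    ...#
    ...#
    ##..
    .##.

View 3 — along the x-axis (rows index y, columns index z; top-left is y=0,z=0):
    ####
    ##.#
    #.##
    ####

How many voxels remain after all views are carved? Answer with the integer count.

full grid |V| = 64
V1 y: intersect with XZ mask (11 set) -- 44 left
V2 z: intersect with XY mask (6 set) -- 16 left
V3 x: intersect with YZ mask (14 set) -- 13 left

13 voxels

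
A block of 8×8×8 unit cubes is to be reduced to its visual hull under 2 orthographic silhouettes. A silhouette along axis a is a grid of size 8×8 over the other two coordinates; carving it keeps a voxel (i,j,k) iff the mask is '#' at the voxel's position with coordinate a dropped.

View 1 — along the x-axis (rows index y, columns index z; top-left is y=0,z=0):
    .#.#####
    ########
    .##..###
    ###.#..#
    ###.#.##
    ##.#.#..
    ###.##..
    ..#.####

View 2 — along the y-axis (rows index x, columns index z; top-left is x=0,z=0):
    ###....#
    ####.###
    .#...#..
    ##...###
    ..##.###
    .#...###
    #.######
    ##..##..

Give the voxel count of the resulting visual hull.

remaining voxels: 215

initial block: 8^3 = 512
V1 x: intersect with YZ mask (44 set) -- 352 left
V2 y: intersect with XZ mask (38 set) -- 215 left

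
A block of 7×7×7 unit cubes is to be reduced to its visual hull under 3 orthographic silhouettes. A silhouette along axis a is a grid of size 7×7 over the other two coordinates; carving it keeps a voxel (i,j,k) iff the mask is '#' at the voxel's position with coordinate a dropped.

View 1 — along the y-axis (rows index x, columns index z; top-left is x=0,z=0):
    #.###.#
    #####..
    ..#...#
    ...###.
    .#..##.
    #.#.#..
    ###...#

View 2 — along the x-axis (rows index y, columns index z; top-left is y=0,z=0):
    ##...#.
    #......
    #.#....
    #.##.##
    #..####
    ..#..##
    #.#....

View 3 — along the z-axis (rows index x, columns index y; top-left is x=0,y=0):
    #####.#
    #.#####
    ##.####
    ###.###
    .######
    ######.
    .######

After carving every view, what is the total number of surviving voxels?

initial block: 7^3 = 343
after view 1 [y-axis, 25 of 49 cells solid] → remaining = 175
after view 2 [x-axis, 21 of 49 cells solid] → remaining = 75
after view 3 [z-axis, 42 of 49 cells solid] → remaining = 63

voxel count = 63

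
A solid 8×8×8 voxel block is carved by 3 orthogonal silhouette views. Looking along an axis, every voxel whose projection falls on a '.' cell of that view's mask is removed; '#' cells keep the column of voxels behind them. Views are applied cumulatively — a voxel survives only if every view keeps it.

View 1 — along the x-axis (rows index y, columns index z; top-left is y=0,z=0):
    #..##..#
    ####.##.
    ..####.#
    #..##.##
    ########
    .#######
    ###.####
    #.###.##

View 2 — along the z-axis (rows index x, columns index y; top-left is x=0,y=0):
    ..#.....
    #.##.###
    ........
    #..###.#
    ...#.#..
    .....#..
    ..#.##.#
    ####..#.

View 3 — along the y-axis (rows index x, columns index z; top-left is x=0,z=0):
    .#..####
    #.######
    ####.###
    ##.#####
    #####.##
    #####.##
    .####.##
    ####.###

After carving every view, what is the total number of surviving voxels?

voxel count = 123

initial block: 8^3 = 512
  1. axis=0 (YZ plane), |mask|=48  ⇒  voxels=384
  2. axis=2 (XY plane), |mask|=24  ⇒  voxels=141
  3. axis=1 (XZ plane), |mask|=53  ⇒  voxels=123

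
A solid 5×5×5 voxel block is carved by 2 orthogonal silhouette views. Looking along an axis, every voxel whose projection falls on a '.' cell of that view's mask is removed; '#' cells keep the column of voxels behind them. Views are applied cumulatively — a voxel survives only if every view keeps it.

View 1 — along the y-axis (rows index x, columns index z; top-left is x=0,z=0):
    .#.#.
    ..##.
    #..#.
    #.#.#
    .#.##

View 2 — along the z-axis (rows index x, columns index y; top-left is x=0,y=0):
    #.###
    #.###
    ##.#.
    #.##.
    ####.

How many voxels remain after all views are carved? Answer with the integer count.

initial block: 5^3 = 125
carve view 1 (along y, XZ-mask fill 12/25): 60 voxels remain
carve view 2 (along z, XY-mask fill 18/25): 43 voxels remain

43 voxels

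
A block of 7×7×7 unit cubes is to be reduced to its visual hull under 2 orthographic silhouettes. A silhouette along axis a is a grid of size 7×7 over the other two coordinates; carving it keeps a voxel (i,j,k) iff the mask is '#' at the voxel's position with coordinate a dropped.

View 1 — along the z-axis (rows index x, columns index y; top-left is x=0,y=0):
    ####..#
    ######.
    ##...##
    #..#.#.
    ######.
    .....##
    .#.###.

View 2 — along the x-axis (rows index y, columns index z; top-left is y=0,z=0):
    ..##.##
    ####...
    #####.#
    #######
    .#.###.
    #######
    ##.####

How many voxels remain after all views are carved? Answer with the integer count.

|visual hull| = 165

before carving: 343 voxels (7×7×7)
step 1: project along z, AND mask (30/49) → |grid| = 210
step 2: project along x, AND mask (38/49) → |grid| = 165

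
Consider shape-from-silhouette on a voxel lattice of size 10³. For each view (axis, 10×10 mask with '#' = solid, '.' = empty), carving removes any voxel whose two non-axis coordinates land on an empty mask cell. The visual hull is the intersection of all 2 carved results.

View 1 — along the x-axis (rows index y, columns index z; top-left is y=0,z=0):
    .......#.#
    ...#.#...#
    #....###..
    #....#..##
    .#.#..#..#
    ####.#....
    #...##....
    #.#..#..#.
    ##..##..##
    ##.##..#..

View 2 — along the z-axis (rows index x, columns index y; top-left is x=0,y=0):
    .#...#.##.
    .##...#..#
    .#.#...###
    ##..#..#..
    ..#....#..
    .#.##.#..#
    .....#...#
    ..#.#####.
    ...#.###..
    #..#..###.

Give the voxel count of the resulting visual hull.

start: 10×10×10 = 1000 voxels
carve view 1 (along x, YZ-mask fill 40/100): 400 voxels remain
carve view 2 (along z, XY-mask fill 41/100): 166 voxels remain

voxel count = 166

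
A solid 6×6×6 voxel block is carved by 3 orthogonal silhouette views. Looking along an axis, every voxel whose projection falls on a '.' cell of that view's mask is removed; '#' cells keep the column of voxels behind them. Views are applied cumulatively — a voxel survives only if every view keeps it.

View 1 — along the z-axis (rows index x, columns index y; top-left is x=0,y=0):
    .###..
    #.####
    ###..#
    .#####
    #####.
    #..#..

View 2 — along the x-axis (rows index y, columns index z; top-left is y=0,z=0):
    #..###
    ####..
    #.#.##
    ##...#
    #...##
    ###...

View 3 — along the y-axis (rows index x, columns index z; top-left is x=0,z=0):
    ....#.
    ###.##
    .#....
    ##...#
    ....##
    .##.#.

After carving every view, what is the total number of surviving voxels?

before carving: 216 voxels (6×6×6)
  1. axis=2 (XY plane), |mask|=24  ⇒  voxels=144
  2. axis=0 (YZ plane), |mask|=21  ⇒  voxels=85
  3. axis=1 (XZ plane), |mask|=15  ⇒  voxels=39

voxel count = 39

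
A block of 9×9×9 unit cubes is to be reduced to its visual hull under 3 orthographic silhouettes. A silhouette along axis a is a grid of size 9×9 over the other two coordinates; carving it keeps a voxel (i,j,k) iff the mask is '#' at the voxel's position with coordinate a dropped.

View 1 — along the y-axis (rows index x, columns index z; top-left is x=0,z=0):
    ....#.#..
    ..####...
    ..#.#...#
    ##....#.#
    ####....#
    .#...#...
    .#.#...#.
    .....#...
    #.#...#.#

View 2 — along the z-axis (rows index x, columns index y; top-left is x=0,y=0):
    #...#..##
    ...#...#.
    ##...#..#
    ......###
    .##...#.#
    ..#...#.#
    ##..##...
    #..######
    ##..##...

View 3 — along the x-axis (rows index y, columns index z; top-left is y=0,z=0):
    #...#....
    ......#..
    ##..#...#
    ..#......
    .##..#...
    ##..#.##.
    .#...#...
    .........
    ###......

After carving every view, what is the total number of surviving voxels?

initial block: 9^3 = 729
after view 1 [y-axis, 28 of 81 cells solid] → remaining = 252
after view 2 [z-axis, 35 of 81 cells solid] → remaining = 101
after view 3 [x-axis, 21 of 81 cells solid] → remaining = 29

remaining voxels: 29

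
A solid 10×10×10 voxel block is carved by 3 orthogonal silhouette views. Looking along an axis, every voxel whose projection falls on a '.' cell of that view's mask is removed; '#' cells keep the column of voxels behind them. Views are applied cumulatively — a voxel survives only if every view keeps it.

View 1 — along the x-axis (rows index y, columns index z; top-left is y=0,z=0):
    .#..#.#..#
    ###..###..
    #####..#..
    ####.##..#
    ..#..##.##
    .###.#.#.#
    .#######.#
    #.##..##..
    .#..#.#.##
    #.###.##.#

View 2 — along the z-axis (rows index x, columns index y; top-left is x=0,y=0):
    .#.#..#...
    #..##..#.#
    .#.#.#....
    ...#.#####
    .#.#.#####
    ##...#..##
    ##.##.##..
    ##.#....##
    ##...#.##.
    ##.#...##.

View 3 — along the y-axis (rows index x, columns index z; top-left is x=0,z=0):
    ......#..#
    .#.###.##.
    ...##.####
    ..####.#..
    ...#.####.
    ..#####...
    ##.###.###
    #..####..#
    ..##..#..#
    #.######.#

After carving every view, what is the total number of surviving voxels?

start: 10×10×10 = 1000 voxels
carve view 1 (along x, YZ-mask fill 59/100): 590 voxels remain
carve view 2 (along z, XY-mask fill 50/100): 295 voxels remain
carve view 3 (along y, XZ-mask fill 55/100): 157 voxels remain

voxel count = 157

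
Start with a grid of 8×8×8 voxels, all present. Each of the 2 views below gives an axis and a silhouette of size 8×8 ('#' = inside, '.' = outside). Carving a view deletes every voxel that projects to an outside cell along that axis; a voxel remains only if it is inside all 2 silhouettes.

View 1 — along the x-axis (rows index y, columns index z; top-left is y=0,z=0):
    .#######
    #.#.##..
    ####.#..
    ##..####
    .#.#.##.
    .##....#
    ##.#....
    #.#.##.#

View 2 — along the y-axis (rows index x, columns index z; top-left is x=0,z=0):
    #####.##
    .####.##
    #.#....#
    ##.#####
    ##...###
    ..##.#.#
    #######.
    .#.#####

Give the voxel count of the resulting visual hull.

206 voxels

full grid |V| = 512
step 1: project along x, AND mask (37/64) → |grid| = 296
step 2: project along y, AND mask (45/64) → |grid| = 206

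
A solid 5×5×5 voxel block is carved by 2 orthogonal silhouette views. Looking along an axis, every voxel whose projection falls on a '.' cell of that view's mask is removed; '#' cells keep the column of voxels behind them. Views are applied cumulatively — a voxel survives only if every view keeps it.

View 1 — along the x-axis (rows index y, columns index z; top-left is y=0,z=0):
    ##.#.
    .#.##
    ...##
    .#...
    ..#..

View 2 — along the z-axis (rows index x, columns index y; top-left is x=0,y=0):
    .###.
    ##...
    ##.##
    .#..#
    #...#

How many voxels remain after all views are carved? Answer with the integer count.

remaining voxels: 28

before carving: 125 voxels (5×5×5)
carve view 1 (along x, YZ-mask fill 10/25): 50 voxels remain
carve view 2 (along z, XY-mask fill 13/25): 28 voxels remain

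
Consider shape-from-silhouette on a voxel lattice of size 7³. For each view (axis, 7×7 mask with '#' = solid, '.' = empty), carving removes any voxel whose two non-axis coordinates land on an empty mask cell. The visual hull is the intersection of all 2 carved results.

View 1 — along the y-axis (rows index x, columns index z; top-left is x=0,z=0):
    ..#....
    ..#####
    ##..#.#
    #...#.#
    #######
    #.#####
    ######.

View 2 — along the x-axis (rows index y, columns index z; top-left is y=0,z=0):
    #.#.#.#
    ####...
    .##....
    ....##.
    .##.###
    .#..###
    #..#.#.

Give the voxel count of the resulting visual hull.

|visual hull| = 110

start: 7×7×7 = 343 voxels
[1] y-view keeps 32 columns → grid now 224
[2] x-view keeps 24 columns → grid now 110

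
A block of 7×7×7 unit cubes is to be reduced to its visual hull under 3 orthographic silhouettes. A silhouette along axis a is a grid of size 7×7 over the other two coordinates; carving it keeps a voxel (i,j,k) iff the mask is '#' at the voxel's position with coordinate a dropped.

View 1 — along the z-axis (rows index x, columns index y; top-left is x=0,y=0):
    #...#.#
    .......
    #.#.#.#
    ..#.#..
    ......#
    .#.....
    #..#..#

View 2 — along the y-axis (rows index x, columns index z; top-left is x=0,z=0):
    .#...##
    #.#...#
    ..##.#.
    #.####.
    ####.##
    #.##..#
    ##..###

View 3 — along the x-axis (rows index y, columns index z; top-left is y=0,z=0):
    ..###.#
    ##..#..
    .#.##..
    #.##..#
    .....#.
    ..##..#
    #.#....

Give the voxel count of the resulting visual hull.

full grid |V| = 343
carve view 1 (along z, XY-mask fill 14/49): 98 voxels remain
carve view 2 (along y, XZ-mask fill 29/49): 56 voxels remain
carve view 3 (along x, YZ-mask fill 20/49): 18 voxels remain

remaining voxels: 18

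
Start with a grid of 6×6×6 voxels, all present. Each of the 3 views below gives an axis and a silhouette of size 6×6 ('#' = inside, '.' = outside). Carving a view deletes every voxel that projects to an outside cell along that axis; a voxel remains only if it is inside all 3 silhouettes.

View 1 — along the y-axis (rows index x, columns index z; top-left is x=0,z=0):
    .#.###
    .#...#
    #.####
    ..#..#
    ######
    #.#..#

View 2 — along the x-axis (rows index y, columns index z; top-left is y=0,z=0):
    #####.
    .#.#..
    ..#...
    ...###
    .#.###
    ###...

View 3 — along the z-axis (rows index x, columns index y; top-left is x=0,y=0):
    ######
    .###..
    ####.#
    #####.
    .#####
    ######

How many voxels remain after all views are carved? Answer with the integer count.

remaining voxels: 50

before carving: 216 voxels (6×6×6)
V1 y: intersect with XZ mask (22 set) -- 132 left
V2 x: intersect with YZ mask (18 set) -- 63 left
V3 z: intersect with XY mask (30 set) -- 50 left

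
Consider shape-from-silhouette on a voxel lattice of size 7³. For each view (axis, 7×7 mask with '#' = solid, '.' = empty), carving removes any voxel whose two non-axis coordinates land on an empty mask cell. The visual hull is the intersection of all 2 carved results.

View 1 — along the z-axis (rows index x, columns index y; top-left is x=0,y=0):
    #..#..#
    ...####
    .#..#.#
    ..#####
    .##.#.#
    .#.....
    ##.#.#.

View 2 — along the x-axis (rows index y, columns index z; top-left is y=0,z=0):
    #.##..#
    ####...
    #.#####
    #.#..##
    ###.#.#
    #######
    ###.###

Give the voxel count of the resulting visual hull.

start: 7×7×7 = 343 voxels
after view 1 [z-axis, 24 of 49 cells solid] → remaining = 168
after view 2 [x-axis, 36 of 49 cells solid] → remaining = 123

123 voxels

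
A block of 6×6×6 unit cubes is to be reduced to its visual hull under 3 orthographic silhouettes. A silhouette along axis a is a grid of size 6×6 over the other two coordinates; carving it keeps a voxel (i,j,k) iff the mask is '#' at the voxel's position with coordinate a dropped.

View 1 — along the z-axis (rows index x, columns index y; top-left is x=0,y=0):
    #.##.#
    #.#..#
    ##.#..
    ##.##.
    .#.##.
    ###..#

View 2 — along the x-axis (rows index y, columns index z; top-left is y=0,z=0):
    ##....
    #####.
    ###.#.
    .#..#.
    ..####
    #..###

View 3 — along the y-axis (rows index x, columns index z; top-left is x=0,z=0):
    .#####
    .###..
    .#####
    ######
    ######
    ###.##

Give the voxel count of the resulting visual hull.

remaining voxels: 57

full grid |V| = 216
step 1: project along z, AND mask (21/36) → |grid| = 126
step 2: project along x, AND mask (21/36) → |grid| = 70
step 3: project along y, AND mask (30/36) → |grid| = 57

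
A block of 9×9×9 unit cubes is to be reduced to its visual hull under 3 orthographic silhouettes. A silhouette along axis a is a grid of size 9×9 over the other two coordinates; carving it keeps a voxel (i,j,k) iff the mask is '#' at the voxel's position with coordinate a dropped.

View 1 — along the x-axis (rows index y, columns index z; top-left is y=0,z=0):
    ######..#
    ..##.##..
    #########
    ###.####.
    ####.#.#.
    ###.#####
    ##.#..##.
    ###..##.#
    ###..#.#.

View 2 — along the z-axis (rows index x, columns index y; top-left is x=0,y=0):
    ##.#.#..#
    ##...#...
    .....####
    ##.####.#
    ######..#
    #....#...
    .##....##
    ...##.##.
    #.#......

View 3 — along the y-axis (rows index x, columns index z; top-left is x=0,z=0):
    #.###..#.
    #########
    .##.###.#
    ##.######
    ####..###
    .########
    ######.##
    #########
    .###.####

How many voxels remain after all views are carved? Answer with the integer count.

full grid |V| = 729
  1. axis=0 (YZ plane), |mask|=57  ⇒  voxels=513
  2. axis=2 (XY plane), |mask|=38  ⇒  voxels=241
  3. axis=1 (XZ plane), |mask|=67  ⇒  voxels=193

|visual hull| = 193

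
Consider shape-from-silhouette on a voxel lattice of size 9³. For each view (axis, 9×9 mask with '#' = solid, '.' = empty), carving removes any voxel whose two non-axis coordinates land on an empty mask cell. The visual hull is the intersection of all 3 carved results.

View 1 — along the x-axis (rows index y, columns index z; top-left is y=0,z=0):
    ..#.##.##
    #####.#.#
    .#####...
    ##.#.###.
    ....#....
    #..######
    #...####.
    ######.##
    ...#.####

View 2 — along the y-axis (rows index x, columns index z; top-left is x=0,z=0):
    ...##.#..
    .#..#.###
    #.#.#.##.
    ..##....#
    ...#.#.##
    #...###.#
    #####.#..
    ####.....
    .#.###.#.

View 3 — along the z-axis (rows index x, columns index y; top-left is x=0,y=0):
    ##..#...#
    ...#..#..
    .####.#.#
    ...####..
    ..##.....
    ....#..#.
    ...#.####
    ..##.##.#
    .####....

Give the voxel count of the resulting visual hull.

start: 9×9×9 = 729 voxels
  1. axis=0 (YZ plane), |mask|=49  ⇒  voxels=441
  2. axis=1 (XZ plane), |mask|=40  ⇒  voxels=220
  3. axis=2 (XY plane), |mask|=34  ⇒  voxels=82

remaining voxels: 82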